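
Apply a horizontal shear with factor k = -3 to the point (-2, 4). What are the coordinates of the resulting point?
(-14, 4)

Shear matrix for horizontal shear with factor k = -3:
[[1, -3], [0, 1]]
Result: (-2, 4) → (-14, 4)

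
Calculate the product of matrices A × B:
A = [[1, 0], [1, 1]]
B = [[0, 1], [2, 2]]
[[0, 1], [2, 3]]

Matrix multiplication:
C[0][0] = 1×0 + 0×2 = 0
C[0][1] = 1×1 + 0×2 = 1
C[1][0] = 1×0 + 1×2 = 2
C[1][1] = 1×1 + 1×2 = 3
Result: [[0, 1], [2, 3]]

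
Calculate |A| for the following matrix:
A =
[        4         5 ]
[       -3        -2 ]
det(A) = 7

For a 2×2 matrix [[a, b], [c, d]], det = a*d - b*c.
det(A) = (4)*(-2) - (5)*(-3) = -8 + 15 = 7.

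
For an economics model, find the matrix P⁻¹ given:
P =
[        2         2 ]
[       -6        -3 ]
det(P) = 6
P⁻¹ =
[     -1/2      -1/3 ]
[        1       1/3 ]

For a 2×2 matrix P = [[a, b], [c, d]] with det(P) ≠ 0, P⁻¹ = (1/det(P)) * [[d, -b], [-c, a]].
det(P) = (2)*(-3) - (2)*(-6) = -6 + 12 = 6.
P⁻¹ = (1/6) * [[-3, -2], [6, 2]].
Dividing each entry by 6 and reducing:
P⁻¹ =
[     -1/2      -1/3 ]
[        1       1/3 ]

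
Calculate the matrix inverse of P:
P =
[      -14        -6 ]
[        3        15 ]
det(P) = -192
P⁻¹ =
[    -5/64     -1/32 ]
[     1/64      7/96 ]

For a 2×2 matrix P = [[a, b], [c, d]] with det(P) ≠ 0, P⁻¹ = (1/det(P)) * [[d, -b], [-c, a]].
det(P) = (-14)*(15) - (-6)*(3) = -210 + 18 = -192.
P⁻¹ = (1/-192) * [[15, 6], [-3, -14]].
Dividing each entry by -192 and reducing:
P⁻¹ =
[    -5/64     -1/32 ]
[     1/64      7/96 ]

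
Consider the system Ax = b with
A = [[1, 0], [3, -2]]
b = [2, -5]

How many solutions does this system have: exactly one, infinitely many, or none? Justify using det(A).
Exactly one solution

Compute det(A) = (1)*(-2) - (0)*(3) = -2.
Because det(A) ≠ 0, A is invertible and Ax = b has a unique solution for every b (here x = A⁻¹ b).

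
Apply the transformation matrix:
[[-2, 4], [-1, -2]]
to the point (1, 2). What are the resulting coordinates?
(6, -5)

Matrix multiplication:
[[-2, 4], [-1, -2]] × [1, 2]ᵀ
= [-2×1 + 4×2, -1×1 + -2×2]ᵀ
= [6.0000, -5.0000]ᵀ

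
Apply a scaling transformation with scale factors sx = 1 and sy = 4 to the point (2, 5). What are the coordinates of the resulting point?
(2, 20)

Scaling matrix:
[[1, 0], [0, 4]]
Result: (2 × 1, 5 × 4) = (2, 20)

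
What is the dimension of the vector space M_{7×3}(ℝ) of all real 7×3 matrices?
Dimension = 21

A real 7×3 matrix is determined by its 7·3 = 21 independent entries.
A standard basis is {E_ij : 1 ≤ i ≤ 7, 1 ≤ j ≤ 3}, where E_ij has a 1 in position (i, j) and 0 elsewhere — there are 21 such matrices, and they are linearly independent and span M_{7×3}(ℝ).
Therefore dim(M_{7×3}(ℝ)) = 21.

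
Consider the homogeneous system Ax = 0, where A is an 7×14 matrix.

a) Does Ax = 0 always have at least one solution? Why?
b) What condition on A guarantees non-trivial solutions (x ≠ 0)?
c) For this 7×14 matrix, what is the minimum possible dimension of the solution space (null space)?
a) Yes, x = 0 is always a solution. b) When A has linearly dependent columns (rank < n). c) Minimum nullity = 7.

a) x = 0 satisfies A·0 = 0, so the zero vector is always a solution.
b) Non-trivial solutions exist iff the columns of A are linearly dependent, equivalently rank(A) < n (the number of columns).
c) By rank-nullity, rank(A) + nullity(A) = n = 14. Since A has only 7 rows, rank(A) ≤ 7, so nullity(A) ≥ 14 - 7 = 7.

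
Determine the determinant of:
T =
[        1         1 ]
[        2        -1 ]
det(T) = -3

For a 2×2 matrix [[a, b], [c, d]], det = a*d - b*c.
det(T) = (1)*(-1) - (1)*(2) = -1 - 2 = -3.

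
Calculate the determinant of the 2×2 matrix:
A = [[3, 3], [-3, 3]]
18

For A = [[a, b], [c, d]], det(A) = a*d - b*c.
det(A) = (3)*(3) - (3)*(-3) = 9 - -9 = 18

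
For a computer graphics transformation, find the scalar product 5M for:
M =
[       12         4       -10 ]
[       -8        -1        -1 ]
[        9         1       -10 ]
5M =
[       60        20       -50 ]
[      -40        -5        -5 ]
[       45         5       -50 ]

Scalar multiplication is elementwise: (5M)[i][j] = 5 * M[i][j].
  (5M)[0][0] = 5 * (12) = 60
  (5M)[0][1] = 5 * (4) = 20
  (5M)[0][2] = 5 * (-10) = -50
  (5M)[1][0] = 5 * (-8) = -40
  (5M)[1][1] = 5 * (-1) = -5
  (5M)[1][2] = 5 * (-1) = -5
  (5M)[2][0] = 5 * (9) = 45
  (5M)[2][1] = 5 * (1) = 5
  (5M)[2][2] = 5 * (-10) = -50
5M =
[       60        20       -50 ]
[      -40        -5        -5 ]
[       45         5       -50 ]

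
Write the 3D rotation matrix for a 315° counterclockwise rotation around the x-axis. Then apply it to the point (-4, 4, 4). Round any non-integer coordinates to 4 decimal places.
R = [[1, 0, 0], [0, √2/2, √2/2], [0, -√2/2, √2/2]]; R·(-4, 4, 4) = (-4.0000, 5.6569, 0.0000)

Rotation matrix for 315° around x-axis:
cos(315°) = √2/2, sin(315°) = -√2/2
R = [[1, 0, 0], [0, √2/2, √2/2], [0, -√2/2, √2/2]]
Apply to (-4, 4, 4): R·[-4, 4, 4]ᵀ = (-4.0000, 5.6569, 0.0000)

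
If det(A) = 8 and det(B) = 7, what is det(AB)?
56

Use the multiplicative property of determinants: det(AB) = det(A)*det(B).
det(AB) = (8)*(7) = 56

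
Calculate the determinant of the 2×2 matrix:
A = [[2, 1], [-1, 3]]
7

For A = [[a, b], [c, d]], det(A) = a*d - b*c.
det(A) = (2)*(3) - (1)*(-1) = 6 - -1 = 7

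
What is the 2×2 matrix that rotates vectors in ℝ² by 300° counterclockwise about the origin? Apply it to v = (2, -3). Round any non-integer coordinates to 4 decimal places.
R = [[1/2, √3/2], [-√3/2, 1/2]]; R·v = (-1.5981, -3.2321)

A counterclockwise rotation by angle θ in ℝ² has matrix R(θ) = [[cos θ, -sin θ], [sin θ, cos θ]].
For θ = 300°: cos θ = 1/2, sin θ = -√3/2.
R(300°) = [[1/2, √3/2], [-√3/2, 1/2]].
R·v = [1/2·2 + (√3/2)·-3, -√3/2·2 + 1/2·-3] = (-1.5981, -3.2321).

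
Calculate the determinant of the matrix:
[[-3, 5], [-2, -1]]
13

For a 2×2 matrix [[a, b], [c, d]], det = ad - bc
det = (-3)(-1) - (5)(-2) = 3 - -10 = 13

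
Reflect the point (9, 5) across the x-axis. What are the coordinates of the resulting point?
(9, -5)

Reflection across x-axis: (9, 5) → (9, -5)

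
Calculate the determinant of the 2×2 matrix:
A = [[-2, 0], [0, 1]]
-2

For A = [[a, b], [c, d]], det(A) = a*d - b*c.
det(A) = (-2)*(1) - (0)*(0) = -2 - 0 = -2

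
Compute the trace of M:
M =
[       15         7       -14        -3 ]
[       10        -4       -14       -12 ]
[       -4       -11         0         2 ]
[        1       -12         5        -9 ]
tr(M) = 15 - 4 + 0 - 9 = 2

The trace of a square matrix is the sum of its diagonal entries.
Diagonal entries of M: M[0][0] = 15, M[1][1] = -4, M[2][2] = 0, M[3][3] = -9.
tr(M) = 15 - 4 + 0 - 9 = 2.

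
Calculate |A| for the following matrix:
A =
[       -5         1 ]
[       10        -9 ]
det(A) = 35

For a 2×2 matrix [[a, b], [c, d]], det = a*d - b*c.
det(A) = (-5)*(-9) - (1)*(10) = 45 - 10 = 35.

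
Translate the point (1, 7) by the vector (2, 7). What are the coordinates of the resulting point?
(3, 14)

Translation by (2, 7):
x' = 1 + 2 = 3
y' = 7 + 7 = 14
Homogeneous matrix: [[1, 0, 2], [0, 1, 7], [0, 0, 1]]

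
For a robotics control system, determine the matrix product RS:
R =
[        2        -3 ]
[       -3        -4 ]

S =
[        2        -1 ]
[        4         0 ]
RS =
[       -8        -2 ]
[      -22         3 ]

Matrix multiplication: (RS)[i][j] = sum over k of R[i][k] * S[k][j].
  (RS)[0][0] = (2)*(2) + (-3)*(4) = -8
  (RS)[0][1] = (2)*(-1) + (-3)*(0) = -2
  (RS)[1][0] = (-3)*(2) + (-4)*(4) = -22
  (RS)[1][1] = (-3)*(-1) + (-4)*(0) = 3
RS =
[       -8        -2 ]
[      -22         3 ]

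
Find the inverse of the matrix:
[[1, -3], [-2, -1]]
[[1/7, -3/7], [-2/7, -1/7]]

For [[a,b],[c,d]], inverse = (1/det)·[[d,-b],[-c,a]]
det = 1·-1 - -3·-2 = -7
Inverse = (1/-7)·[[-1, 3], [2, 1]]
        = [[1/7, -3/7], [-2/7, -1/7]]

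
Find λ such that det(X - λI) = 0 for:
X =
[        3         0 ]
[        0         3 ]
λ = 3, 3

Solve det(X - λI) = 0. For a 2×2 matrix the characteristic equation is λ² - (trace)λ + det = 0.
trace(X) = a + d = 3 + 3 = 6.
det(X) = a*d - b*c = (3)*(3) - (0)*(0) = 9 - 0 = 9.
Characteristic equation: λ² - (6)λ + (9) = 0.
Discriminant = (6)² - 4*(9) = 36 - 36 = 0.
λ = (6 ± √0) / 2 = (6 ± 0) / 2 = 3, 3.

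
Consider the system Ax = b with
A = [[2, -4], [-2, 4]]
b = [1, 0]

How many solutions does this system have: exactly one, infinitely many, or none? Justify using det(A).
No solution

det(A) = (2)*(4) - (-4)*(-2) = 0, so A is singular.
The column space of A is span(column 1) = span([2, -2]).
b = [1, 0] is not a scalar multiple of column 1, so b ∉ column space and the system is inconsistent — no solution.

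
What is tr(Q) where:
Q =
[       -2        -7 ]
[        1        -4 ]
tr(Q) = -2 - 4 = -6

The trace of a square matrix is the sum of its diagonal entries.
Diagonal entries of Q: Q[0][0] = -2, Q[1][1] = -4.
tr(Q) = -2 - 4 = -6.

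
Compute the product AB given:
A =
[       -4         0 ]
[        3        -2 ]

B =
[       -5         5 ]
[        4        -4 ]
AB =
[       20       -20 ]
[      -23        23 ]

Matrix multiplication: (AB)[i][j] = sum over k of A[i][k] * B[k][j].
  (AB)[0][0] = (-4)*(-5) + (0)*(4) = 20
  (AB)[0][1] = (-4)*(5) + (0)*(-4) = -20
  (AB)[1][0] = (3)*(-5) + (-2)*(4) = -23
  (AB)[1][1] = (3)*(5) + (-2)*(-4) = 23
AB =
[       20       -20 ]
[      -23        23 ]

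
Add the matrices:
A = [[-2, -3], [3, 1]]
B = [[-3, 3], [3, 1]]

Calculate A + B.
[[-5, 0], [6, 2]]

Add corresponding elements:
(-2)+(-3)=-5
(-3)+(3)=0
(3)+(3)=6
(1)+(1)=2
A + B = [[-5, 0], [6, 2]]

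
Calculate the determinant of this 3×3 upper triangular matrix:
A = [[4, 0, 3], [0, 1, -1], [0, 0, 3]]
12

The determinant of a triangular matrix is the product of its diagonal entries (the off-diagonal entries above the diagonal do not affect it).
det(A) = (4) * (1) * (3) = 12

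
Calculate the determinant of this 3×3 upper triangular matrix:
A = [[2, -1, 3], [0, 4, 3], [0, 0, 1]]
8

The determinant of a triangular matrix is the product of its diagonal entries (the off-diagonal entries above the diagonal do not affect it).
det(A) = (2) * (4) * (1) = 8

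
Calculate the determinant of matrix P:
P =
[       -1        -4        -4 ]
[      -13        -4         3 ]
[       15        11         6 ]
det(P) = -103

Expand along row 0 (cofactor expansion): det(P) = a*(e*i - f*h) - b*(d*i - f*g) + c*(d*h - e*g), where the 3×3 is [[a, b, c], [d, e, f], [g, h, i]].
Minor M_00 = (-4)*(6) - (3)*(11) = -24 - 33 = -57.
Minor M_01 = (-13)*(6) - (3)*(15) = -78 - 45 = -123.
Minor M_02 = (-13)*(11) - (-4)*(15) = -143 + 60 = -83.
det(P) = (-1)*(-57) - (-4)*(-123) + (-4)*(-83) = 57 - 492 + 332 = -103.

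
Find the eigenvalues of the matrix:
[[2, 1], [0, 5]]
λ = 2 and λ = 5

Characteristic equation: det(A - λI) = 0
λ² - (trace)λ + (det) = 0
λ² - (7)λ + (10) = 0
λ² - 7λ + 10 = 0
Solving: λ = 2, 5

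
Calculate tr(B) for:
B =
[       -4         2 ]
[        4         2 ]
tr(B) = -4 + 2 = -2

The trace of a square matrix is the sum of its diagonal entries.
Diagonal entries of B: B[0][0] = -4, B[1][1] = 2.
tr(B) = -4 + 2 = -2.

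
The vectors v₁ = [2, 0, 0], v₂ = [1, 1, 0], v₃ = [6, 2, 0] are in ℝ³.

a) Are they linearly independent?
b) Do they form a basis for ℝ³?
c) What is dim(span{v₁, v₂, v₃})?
Not independent, not a basis, dim(span) = 2

Check whether v₃ can be written as a linear combination of v₁ and v₂.
v₃ = (2)·v₁ + (2)·v₂ = [6, 2, 0], so the three vectors are linearly dependent.
Thus they do not form a basis for ℝ³, and dim(span{v₁, v₂, v₃}) = 2 (spanned by v₁ and v₂).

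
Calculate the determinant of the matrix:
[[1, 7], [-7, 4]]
53

For a 2×2 matrix [[a, b], [c, d]], det = ad - bc
det = (1)(4) - (7)(-7) = 4 - -49 = 53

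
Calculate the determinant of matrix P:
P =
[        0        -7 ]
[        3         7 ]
det(P) = 21

For a 2×2 matrix [[a, b], [c, d]], det = a*d - b*c.
det(P) = (0)*(7) - (-7)*(3) = 0 + 21 = 21.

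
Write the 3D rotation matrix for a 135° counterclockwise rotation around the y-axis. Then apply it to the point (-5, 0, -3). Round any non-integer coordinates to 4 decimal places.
R = [[-√2/2, 0, √2/2], [0, 1, 0], [-√2/2, 0, -√2/2]]; R·(-5, 0, -3) = (1.4142, 0.0000, 5.6569)

Rotation matrix for 135° around y-axis:
cos(135°) = -√2/2, sin(135°) = √2/2
R = [[-√2/2, 0, √2/2], [0, 1, 0], [-√2/2, 0, -√2/2]]
Apply to (-5, 0, -3): R·[-5, 0, -3]ᵀ = (1.4142, 0.0000, 5.6569)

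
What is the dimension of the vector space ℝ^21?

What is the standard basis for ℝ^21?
Dimension = 21; standard basis = {e_1, e_2, e_3, …, e_21}

ℝ^21 is the space of 21-tuples of real numbers; its dimension is 21.
The standard basis consists of 21 vectors: e_1, e_2, e_3, …, e_21, where e_i is the vector with 1 in position i and 0 elsewhere.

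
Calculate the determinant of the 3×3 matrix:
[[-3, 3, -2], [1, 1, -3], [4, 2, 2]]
-62

Expansion along first row:
det = -3·det([[1,-3],[2,2]]) - 3·det([[1,-3],[4,2]]) + -2·det([[1,1],[4,2]])
    = -3·(1·2 - -3·2) - 3·(1·2 - -3·4) + -2·(1·2 - 1·4)
    = -3·8 - 3·14 + -2·-2
    = -24 + -42 + 4 = -62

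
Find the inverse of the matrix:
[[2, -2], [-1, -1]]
[[1/4, -1/2], [-1/4, -1/2]]

For [[a,b],[c,d]], inverse = (1/det)·[[d,-b],[-c,a]]
det = 2·-1 - -2·-1 = -4
Inverse = (1/-4)·[[-1, 2], [1, 2]]
        = [[1/4, -1/2], [-1/4, -1/2]]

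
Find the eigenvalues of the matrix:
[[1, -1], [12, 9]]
λ = 3 and λ = 7

Characteristic equation: det(A - λI) = 0
λ² - (trace)λ + (det) = 0
λ² - (10)λ + (21) = 0
λ² - 10λ + 21 = 0
Solving: λ = 3, 7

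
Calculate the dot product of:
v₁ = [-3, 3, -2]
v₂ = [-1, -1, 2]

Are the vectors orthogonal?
-4, No

The dot product is the sum of products of corresponding components.
v₁·v₂ = (-3)*(-1) + (3)*(-1) + (-2)*(2) = 3 - 3 - 4 = -4.
Two vectors are orthogonal iff their dot product is 0; here the dot product is -4, so the vectors are not orthogonal.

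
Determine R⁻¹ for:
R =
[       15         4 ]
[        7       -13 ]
det(R) = -223
R⁻¹ =
[   13/223     4/223 ]
[    7/223   -15/223 ]

For a 2×2 matrix R = [[a, b], [c, d]] with det(R) ≠ 0, R⁻¹ = (1/det(R)) * [[d, -b], [-c, a]].
det(R) = (15)*(-13) - (4)*(7) = -195 - 28 = -223.
R⁻¹ = (1/-223) * [[-13, -4], [-7, 15]].
Dividing each entry by -223 and reducing:
R⁻¹ =
[   13/223     4/223 ]
[    7/223   -15/223 ]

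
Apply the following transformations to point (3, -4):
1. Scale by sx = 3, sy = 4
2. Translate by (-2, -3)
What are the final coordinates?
(7, -19)

Step 1: Scale (3, -4) by (sx, sy) = (3, 4) → (9, -16)
Step 2: Translate by (-2, -3) → (7, -19)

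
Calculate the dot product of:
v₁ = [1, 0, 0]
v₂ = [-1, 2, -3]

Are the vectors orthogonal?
-1, No

The dot product is the sum of products of corresponding components.
v₁·v₂ = (1)*(-1) + (0)*(2) + (0)*(-3) = -1 + 0 + 0 = -1.
Two vectors are orthogonal iff their dot product is 0; here the dot product is -1, so the vectors are not orthogonal.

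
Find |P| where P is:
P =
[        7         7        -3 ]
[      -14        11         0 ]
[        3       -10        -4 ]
det(P) = -1021

Expand along row 0 (cofactor expansion): det(P) = a*(e*i - f*h) - b*(d*i - f*g) + c*(d*h - e*g), where the 3×3 is [[a, b, c], [d, e, f], [g, h, i]].
Minor M_00 = (11)*(-4) - (0)*(-10) = -44 - 0 = -44.
Minor M_01 = (-14)*(-4) - (0)*(3) = 56 - 0 = 56.
Minor M_02 = (-14)*(-10) - (11)*(3) = 140 - 33 = 107.
det(P) = (7)*(-44) - (7)*(56) + (-3)*(107) = -308 - 392 - 321 = -1021.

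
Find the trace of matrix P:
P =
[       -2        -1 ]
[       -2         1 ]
tr(P) = -2 + 1 = -1

The trace of a square matrix is the sum of its diagonal entries.
Diagonal entries of P: P[0][0] = -2, P[1][1] = 1.
tr(P) = -2 + 1 = -1.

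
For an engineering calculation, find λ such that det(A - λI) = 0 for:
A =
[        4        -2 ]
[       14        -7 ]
λ = -3, 0

Solve det(A - λI) = 0. For a 2×2 matrix the characteristic equation is λ² - (trace)λ + det = 0.
trace(A) = a + d = 4 - 7 = -3.
det(A) = a*d - b*c = (4)*(-7) - (-2)*(14) = -28 + 28 = 0.
Characteristic equation: λ² - (-3)λ + (0) = 0.
Discriminant = (-3)² - 4*(0) = 9 - 0 = 9.
λ = (-3 ± √9) / 2 = (-3 ± 3) / 2 = -3, 0.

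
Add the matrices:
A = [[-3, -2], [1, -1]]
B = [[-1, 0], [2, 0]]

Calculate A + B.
[[-4, -2], [3, -1]]

Add corresponding elements:
(-3)+(-1)=-4
(-2)+(0)=-2
(1)+(2)=3
(-1)+(0)=-1
A + B = [[-4, -2], [3, -1]]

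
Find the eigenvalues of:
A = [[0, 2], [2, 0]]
λ = -2, 2

Solve det(A - λI) = 0. For a 2×2 matrix this is λ² - (trace)λ + det = 0.
trace(A) = 0 + 0 = 0.
det(A) = (0)*(0) - (2)*(2) = 0 - 4 = -4.
Characteristic equation: λ² - (0)λ + (-4) = 0.
Discriminant: (0)² - 4*(-4) = 0 + 16 = 16.
Roots: λ = (0 ± √16) / 2 = -2, 2.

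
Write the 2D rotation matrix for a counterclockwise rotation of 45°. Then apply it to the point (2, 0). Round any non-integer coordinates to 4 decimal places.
R = [[√2/2, -√2/2], [√2/2, √2/2]]; R·(2, 0) = (1.4142, 1.4142)

Rotation matrix formula: R(θ) = [[cos θ, -sin θ], [sin θ, cos θ]]
For θ = 45°:
cos(45°) = √2/2
sin(45°) = √2/2
R = [[√2/2, -√2/2], [√2/2, √2/2]]
Apply to (2, 0): [√2/2·2 + (-√2/2)·0, √2/2·2 + √2/2·0] = (1.4142, 1.4142)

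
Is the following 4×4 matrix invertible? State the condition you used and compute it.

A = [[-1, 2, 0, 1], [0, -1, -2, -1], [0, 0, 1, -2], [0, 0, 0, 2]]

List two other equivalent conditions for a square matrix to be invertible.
Yes, invertible; det(A) = 2 ≠ 0. Equivalent conditions: rank(A) = 4; Ax = 0 has only the trivial solution; 0 is not an eigenvalue; the columns of A are linearly independent.

To check invertibility, compute det(A).
The given matrix is triangular, so det(A) equals the product of its diagonal entries = 2 ≠ 0.
Since det(A) ≠ 0, A is invertible.
Equivalent conditions for a square matrix A to be invertible:
- rank(A) = 4 (full rank).
- The homogeneous system Ax = 0 has only the trivial solution x = 0.
- 0 is not an eigenvalue of A.
- The columns (equivalently rows) of A are linearly independent.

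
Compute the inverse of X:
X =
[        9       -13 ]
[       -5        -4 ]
det(X) = -101
X⁻¹ =
[    4/101   -13/101 ]
[   -5/101    -9/101 ]

For a 2×2 matrix X = [[a, b], [c, d]] with det(X) ≠ 0, X⁻¹ = (1/det(X)) * [[d, -b], [-c, a]].
det(X) = (9)*(-4) - (-13)*(-5) = -36 - 65 = -101.
X⁻¹ = (1/-101) * [[-4, 13], [5, 9]].
Dividing each entry by -101 and reducing:
X⁻¹ =
[    4/101   -13/101 ]
[   -5/101    -9/101 ]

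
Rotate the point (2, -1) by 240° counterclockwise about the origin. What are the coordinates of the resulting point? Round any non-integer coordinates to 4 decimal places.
(-1.8660, -1.2321)

Rotation matrix R(θ) = [[cos θ, -sin θ], [sin θ, cos θ]]; for θ = 240°:
R = [[-1/2, √3/2], [-√3/2, -1/2]]
Result: R × [2, -1]ᵀ = [-1/2·2 + (√3/2)·-1, -√3/2·2 + (-1/2)·-1]ᵀ = (-1.8660, -1.2321)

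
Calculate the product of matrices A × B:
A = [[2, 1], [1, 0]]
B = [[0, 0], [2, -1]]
[[2, -1], [0, 0]]

Matrix multiplication:
C[0][0] = 2×0 + 1×2 = 2
C[0][1] = 2×0 + 1×-1 = -1
C[1][0] = 1×0 + 0×2 = 0
C[1][1] = 1×0 + 0×-1 = 0
Result: [[2, -1], [0, 0]]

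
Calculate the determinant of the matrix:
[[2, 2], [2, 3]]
2

For a 2×2 matrix [[a, b], [c, d]], det = ad - bc
det = (2)(3) - (2)(2) = 6 - 4 = 2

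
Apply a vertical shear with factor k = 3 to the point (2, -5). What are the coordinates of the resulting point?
(2, 1)

Shear matrix for vertical shear with factor k = 3:
[[1, 0], [3, 1]]
Result: (2, -5) → (2, 1)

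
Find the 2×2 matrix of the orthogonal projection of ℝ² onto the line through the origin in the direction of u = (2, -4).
[[1/5, -2/5], [-2/5, 4/5]]

The orthogonal projection onto the line spanned by a nonzero vector u = (a, b) has matrix P = (u uᵀ) / (uᵀ u) = (1/(a² + b²)) · [[a², ab], [ab, b²]].
Here u = (2, -4), so a² + b² = 4 + 16 = 20.
P = (1/20) · [[4, -8], [-8, 16]] = [[1/5, -2/5], [-2/5, 4/5]].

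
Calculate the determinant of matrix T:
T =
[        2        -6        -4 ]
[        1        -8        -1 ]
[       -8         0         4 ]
det(T) = 168

Expand along row 0 (cofactor expansion): det(T) = a*(e*i - f*h) - b*(d*i - f*g) + c*(d*h - e*g), where the 3×3 is [[a, b, c], [d, e, f], [g, h, i]].
Minor M_00 = (-8)*(4) - (-1)*(0) = -32 - 0 = -32.
Minor M_01 = (1)*(4) - (-1)*(-8) = 4 - 8 = -4.
Minor M_02 = (1)*(0) - (-8)*(-8) = 0 - 64 = -64.
det(T) = (2)*(-32) - (-6)*(-4) + (-4)*(-64) = -64 - 24 + 256 = 168.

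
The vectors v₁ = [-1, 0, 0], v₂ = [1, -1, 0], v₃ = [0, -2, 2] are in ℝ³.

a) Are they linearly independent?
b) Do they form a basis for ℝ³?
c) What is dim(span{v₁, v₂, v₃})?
Yes independent, yes basis, dim = 3

Stack v₁, v₂, v₃ as rows of a 3×3 matrix.
[[-1, 0, 0]; [1, -1, 0]; [0, -2, 2]] is already lower triangular with nonzero diagonal entries (-1, -1, 2), so its determinant is the product of the diagonal entries, det = (-1)·(-1)·(2) = 2 ≠ 0, and the rows are linearly independent.
Three linearly independent vectors in ℝ³ form a basis for ℝ³, so dim(span{v₁,v₂,v₃}) = 3.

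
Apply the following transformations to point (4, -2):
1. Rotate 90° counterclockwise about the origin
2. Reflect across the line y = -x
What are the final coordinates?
(-4, -2)

Step 1: Rotate 90° → (2, 4)
Step 2: Reflect across the line y = -x → (-4, -2)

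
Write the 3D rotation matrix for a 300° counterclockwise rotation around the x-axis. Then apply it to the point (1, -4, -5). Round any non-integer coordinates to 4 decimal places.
R = [[1, 0, 0], [0, 1/2, √3/2], [0, -√3/2, 1/2]]; R·(1, -4, -5) = (1.0000, -6.3301, 0.9641)

Rotation matrix for 300° around x-axis:
cos(300°) = 1/2, sin(300°) = -√3/2
R = [[1, 0, 0], [0, 1/2, √3/2], [0, -√3/2, 1/2]]
Apply to (1, -4, -5): R·[1, -4, -5]ᵀ = (1.0000, -6.3301, 0.9641)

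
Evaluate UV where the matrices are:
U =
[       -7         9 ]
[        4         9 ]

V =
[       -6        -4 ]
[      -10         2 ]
UV =
[      -48        46 ]
[     -114         2 ]

Matrix multiplication: (UV)[i][j] = sum over k of U[i][k] * V[k][j].
  (UV)[0][0] = (-7)*(-6) + (9)*(-10) = -48
  (UV)[0][1] = (-7)*(-4) + (9)*(2) = 46
  (UV)[1][0] = (4)*(-6) + (9)*(-10) = -114
  (UV)[1][1] = (4)*(-4) + (9)*(2) = 2
UV =
[      -48        46 ]
[     -114         2 ]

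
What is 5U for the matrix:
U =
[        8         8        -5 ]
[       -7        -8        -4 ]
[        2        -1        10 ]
5U =
[       40        40       -25 ]
[      -35       -40       -20 ]
[       10        -5        50 ]

Scalar multiplication is elementwise: (5U)[i][j] = 5 * U[i][j].
  (5U)[0][0] = 5 * (8) = 40
  (5U)[0][1] = 5 * (8) = 40
  (5U)[0][2] = 5 * (-5) = -25
  (5U)[1][0] = 5 * (-7) = -35
  (5U)[1][1] = 5 * (-8) = -40
  (5U)[1][2] = 5 * (-4) = -20
  (5U)[2][0] = 5 * (2) = 10
  (5U)[2][1] = 5 * (-1) = -5
  (5U)[2][2] = 5 * (10) = 50
5U =
[       40        40       -25 ]
[      -35       -40       -20 ]
[       10        -5        50 ]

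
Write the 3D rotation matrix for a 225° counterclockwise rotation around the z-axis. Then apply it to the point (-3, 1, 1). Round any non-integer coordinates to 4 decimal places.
R = [[-√2/2, √2/2, 0], [-√2/2, -√2/2, 0], [0, 0, 1]]; R·(-3, 1, 1) = (2.8284, 1.4142, 1.0000)

Rotation matrix for 225° around z-axis:
cos(225°) = -√2/2, sin(225°) = -√2/2
R = [[-√2/2, √2/2, 0], [-√2/2, -√2/2, 0], [0, 0, 1]]
Apply to (-3, 1, 1): R·[-3, 1, 1]ᵀ = (2.8284, 1.4142, 1.0000)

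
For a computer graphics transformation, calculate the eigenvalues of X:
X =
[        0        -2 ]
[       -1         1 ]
λ = -1, 2

Solve det(X - λI) = 0. For a 2×2 matrix the characteristic equation is λ² - (trace)λ + det = 0.
trace(X) = a + d = 0 + 1 = 1.
det(X) = a*d - b*c = (0)*(1) - (-2)*(-1) = 0 - 2 = -2.
Characteristic equation: λ² - (1)λ + (-2) = 0.
Discriminant = (1)² - 4*(-2) = 1 + 8 = 9.
λ = (1 ± √9) / 2 = (1 ± 3) / 2 = -1, 2.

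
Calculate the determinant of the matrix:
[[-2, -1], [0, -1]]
2

For a 2×2 matrix [[a, b], [c, d]], det = ad - bc
det = (-2)(-1) - (-1)(0) = 2 - 0 = 2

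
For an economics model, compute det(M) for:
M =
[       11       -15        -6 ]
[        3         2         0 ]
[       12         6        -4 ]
det(M) = -232

Expand along row 0 (cofactor expansion): det(M) = a*(e*i - f*h) - b*(d*i - f*g) + c*(d*h - e*g), where the 3×3 is [[a, b, c], [d, e, f], [g, h, i]].
Minor M_00 = (2)*(-4) - (0)*(6) = -8 - 0 = -8.
Minor M_01 = (3)*(-4) - (0)*(12) = -12 - 0 = -12.
Minor M_02 = (3)*(6) - (2)*(12) = 18 - 24 = -6.
det(M) = (11)*(-8) - (-15)*(-12) + (-6)*(-6) = -88 - 180 + 36 = -232.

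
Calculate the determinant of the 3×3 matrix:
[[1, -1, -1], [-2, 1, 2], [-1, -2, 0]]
1

Expansion along first row:
det = 1·det([[1,2],[-2,0]]) - -1·det([[-2,2],[-1,0]]) + -1·det([[-2,1],[-1,-2]])
    = 1·(1·0 - 2·-2) - -1·(-2·0 - 2·-1) + -1·(-2·-2 - 1·-1)
    = 1·4 - -1·2 + -1·5
    = 4 + 2 + -5 = 1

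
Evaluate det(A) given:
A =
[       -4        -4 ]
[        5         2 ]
det(A) = 12

For a 2×2 matrix [[a, b], [c, d]], det = a*d - b*c.
det(A) = (-4)*(2) - (-4)*(5) = -8 + 20 = 12.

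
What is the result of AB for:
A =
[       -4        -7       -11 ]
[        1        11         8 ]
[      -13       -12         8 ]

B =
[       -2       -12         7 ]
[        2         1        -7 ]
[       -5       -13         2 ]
AB =
[       49       184        -1 ]
[      -20      -105       -54 ]
[      -38        40         9 ]

Matrix multiplication: (AB)[i][j] = sum over k of A[i][k] * B[k][j].
  (AB)[0][0] = (-4)*(-2) + (-7)*(2) + (-11)*(-5) = 49
  (AB)[0][1] = (-4)*(-12) + (-7)*(1) + (-11)*(-13) = 184
  (AB)[0][2] = (-4)*(7) + (-7)*(-7) + (-11)*(2) = -1
  (AB)[1][0] = (1)*(-2) + (11)*(2) + (8)*(-5) = -20
  (AB)[1][1] = (1)*(-12) + (11)*(1) + (8)*(-13) = -105
  (AB)[1][2] = (1)*(7) + (11)*(-7) + (8)*(2) = -54
  (AB)[2][0] = (-13)*(-2) + (-12)*(2) + (8)*(-5) = -38
  (AB)[2][1] = (-13)*(-12) + (-12)*(1) + (8)*(-13) = 40
  (AB)[2][2] = (-13)*(7) + (-12)*(-7) + (8)*(2) = 9
AB =
[       49       184        -1 ]
[      -20      -105       -54 ]
[      -38        40         9 ]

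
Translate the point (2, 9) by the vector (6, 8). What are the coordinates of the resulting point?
(8, 17)

Translation by (6, 8):
x' = 2 + 6 = 8
y' = 9 + 8 = 17
Homogeneous matrix: [[1, 0, 6], [0, 1, 8], [0, 0, 1]]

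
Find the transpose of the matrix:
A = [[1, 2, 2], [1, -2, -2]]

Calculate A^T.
[[1, 1], [2, -2], [2, -2]]

The transpose sends entry (i,j) to (j,i); rows become columns.
Row 0 of A: [1, 2, 2] -> column 0 of A^T.
Row 1 of A: [1, -2, -2] -> column 1 of A^T.
A^T = [[1, 1], [2, -2], [2, -2]]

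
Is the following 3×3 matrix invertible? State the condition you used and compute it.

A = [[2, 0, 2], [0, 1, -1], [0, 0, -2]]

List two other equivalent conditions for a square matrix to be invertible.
Yes, invertible; det(A) = -4 ≠ 0. Equivalent conditions: rank(A) = 3; Ax = 0 has only the trivial solution; 0 is not an eigenvalue; the columns of A are linearly independent.

To check invertibility, compute det(A).
The given matrix is triangular, so det(A) equals the product of its diagonal entries = -4 ≠ 0.
Since det(A) ≠ 0, A is invertible.
Equivalent conditions for a square matrix A to be invertible:
- rank(A) = 3 (full rank).
- The homogeneous system Ax = 0 has only the trivial solution x = 0.
- 0 is not an eigenvalue of A.
- The columns (equivalently rows) of A are linearly independent.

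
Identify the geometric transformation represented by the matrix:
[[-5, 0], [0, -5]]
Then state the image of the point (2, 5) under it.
uniform scaling by factor -5; image of (2, 5) is (-10, -25)

This is a diagonal matrix with equal entries -5, so it scales both axes by the same factor -5.
The matrix [[-5, 0], [0, -5]] represents: uniform scaling by factor -5.
Applying it to (2, 5): [-5·2 + 0·5, 0·2 + -5·5] = (-10, -25).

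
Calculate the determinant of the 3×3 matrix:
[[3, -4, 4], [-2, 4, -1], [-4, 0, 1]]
52

Expansion along first row:
det = 3·det([[4,-1],[0,1]]) - -4·det([[-2,-1],[-4,1]]) + 4·det([[-2,4],[-4,0]])
    = 3·(4·1 - -1·0) - -4·(-2·1 - -1·-4) + 4·(-2·0 - 4·-4)
    = 3·4 - -4·-6 + 4·16
    = 12 + -24 + 64 = 52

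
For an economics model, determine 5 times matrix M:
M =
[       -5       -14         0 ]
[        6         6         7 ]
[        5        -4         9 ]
5M =
[      -25       -70         0 ]
[       30        30        35 ]
[       25       -20        45 ]

Scalar multiplication is elementwise: (5M)[i][j] = 5 * M[i][j].
  (5M)[0][0] = 5 * (-5) = -25
  (5M)[0][1] = 5 * (-14) = -70
  (5M)[0][2] = 5 * (0) = 0
  (5M)[1][0] = 5 * (6) = 30
  (5M)[1][1] = 5 * (6) = 30
  (5M)[1][2] = 5 * (7) = 35
  (5M)[2][0] = 5 * (5) = 25
  (5M)[2][1] = 5 * (-4) = -20
  (5M)[2][2] = 5 * (9) = 45
5M =
[      -25       -70         0 ]
[       30        30        35 ]
[       25       -20        45 ]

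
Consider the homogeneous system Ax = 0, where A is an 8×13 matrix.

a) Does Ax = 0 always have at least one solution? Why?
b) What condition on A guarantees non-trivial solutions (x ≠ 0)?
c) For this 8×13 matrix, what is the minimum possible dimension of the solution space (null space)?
a) Yes, x = 0 is always a solution. b) When A has linearly dependent columns (rank < n). c) Minimum nullity = 5.

a) x = 0 satisfies A·0 = 0, so the zero vector is always a solution.
b) Non-trivial solutions exist iff the columns of A are linearly dependent, equivalently rank(A) < n (the number of columns).
c) By rank-nullity, rank(A) + nullity(A) = n = 13. Since A has only 8 rows, rank(A) ≤ 8, so nullity(A) ≥ 13 - 8 = 5.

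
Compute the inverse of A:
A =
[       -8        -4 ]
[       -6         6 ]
det(A) = -72
A⁻¹ =
[    -1/12     -1/18 ]
[    -1/12       1/9 ]

For a 2×2 matrix A = [[a, b], [c, d]] with det(A) ≠ 0, A⁻¹ = (1/det(A)) * [[d, -b], [-c, a]].
det(A) = (-8)*(6) - (-4)*(-6) = -48 - 24 = -72.
A⁻¹ = (1/-72) * [[6, 4], [6, -8]].
Dividing each entry by -72 and reducing:
A⁻¹ =
[    -1/12     -1/18 ]
[    -1/12       1/9 ]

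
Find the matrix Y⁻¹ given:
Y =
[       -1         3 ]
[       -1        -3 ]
det(Y) = 6
Y⁻¹ =
[     -1/2      -1/2 ]
[      1/6      -1/6 ]

For a 2×2 matrix Y = [[a, b], [c, d]] with det(Y) ≠ 0, Y⁻¹ = (1/det(Y)) * [[d, -b], [-c, a]].
det(Y) = (-1)*(-3) - (3)*(-1) = 3 + 3 = 6.
Y⁻¹ = (1/6) * [[-3, -3], [1, -1]].
Dividing each entry by 6 and reducing:
Y⁻¹ =
[     -1/2      -1/2 ]
[      1/6      -1/6 ]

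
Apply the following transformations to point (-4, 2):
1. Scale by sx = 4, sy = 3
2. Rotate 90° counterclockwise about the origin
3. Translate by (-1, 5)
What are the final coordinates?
(-7, -11)

Step 1: Scale → (-16, 6)
Step 2: Rotate 90° → (-6, -16)
Step 3: Translate → (-7, -11)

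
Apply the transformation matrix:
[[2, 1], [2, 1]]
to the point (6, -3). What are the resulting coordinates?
(9, 9)

Matrix multiplication:
[[2, 1], [2, 1]] × [6, -3]ᵀ
= [2×6 + 1×-3, 2×6 + 1×-3]ᵀ
= [9.0000, 9.0000]ᵀ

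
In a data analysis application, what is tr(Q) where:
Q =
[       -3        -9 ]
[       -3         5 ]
tr(Q) = -3 + 5 = 2

The trace of a square matrix is the sum of its diagonal entries.
Diagonal entries of Q: Q[0][0] = -3, Q[1][1] = 5.
tr(Q) = -3 + 5 = 2.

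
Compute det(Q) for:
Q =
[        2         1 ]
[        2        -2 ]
det(Q) = -6

For a 2×2 matrix [[a, b], [c, d]], det = a*d - b*c.
det(Q) = (2)*(-2) - (1)*(2) = -4 - 2 = -6.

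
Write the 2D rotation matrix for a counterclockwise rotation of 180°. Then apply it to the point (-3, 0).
R = [[-1, 0], [0, -1]]; R·(-3, 0) = (3, 0)

Rotation matrix formula: R(θ) = [[cos θ, -sin θ], [sin θ, cos θ]]
For θ = 180°:
cos(180°) = -1
sin(180°) = 0
R = [[-1, 0], [0, -1]]
Apply to (-3, 0): [-1·-3 + (0)·0, 0·-3 + -1·0] = (3, 0)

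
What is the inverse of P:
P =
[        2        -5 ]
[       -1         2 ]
det(P) = -1
P⁻¹ =
[       -2        -5 ]
[       -1        -2 ]

For a 2×2 matrix P = [[a, b], [c, d]] with det(P) ≠ 0, P⁻¹ = (1/det(P)) * [[d, -b], [-c, a]].
det(P) = (2)*(2) - (-5)*(-1) = 4 - 5 = -1.
P⁻¹ = (1/-1) * [[2, 5], [1, 2]].
Dividing each entry by -1 and reducing:
P⁻¹ =
[       -2        -5 ]
[       -1        -2 ]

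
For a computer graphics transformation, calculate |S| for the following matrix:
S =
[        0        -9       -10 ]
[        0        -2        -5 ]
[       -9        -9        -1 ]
det(S) = -225

Expand along row 0 (cofactor expansion): det(S) = a*(e*i - f*h) - b*(d*i - f*g) + c*(d*h - e*g), where the 3×3 is [[a, b, c], [d, e, f], [g, h, i]].
Minor M_00 = (-2)*(-1) - (-5)*(-9) = 2 - 45 = -43.
Minor M_01 = (0)*(-1) - (-5)*(-9) = 0 - 45 = -45.
Minor M_02 = (0)*(-9) - (-2)*(-9) = 0 - 18 = -18.
det(S) = (0)*(-43) - (-9)*(-45) + (-10)*(-18) = 0 - 405 + 180 = -225.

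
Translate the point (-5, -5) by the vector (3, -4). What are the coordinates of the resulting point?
(-2, -9)

Translation by (3, -4):
x' = -5 + 3 = -2
y' = -5 + -4 = -9
Homogeneous matrix: [[1, 0, 3], [0, 1, -4], [0, 0, 1]]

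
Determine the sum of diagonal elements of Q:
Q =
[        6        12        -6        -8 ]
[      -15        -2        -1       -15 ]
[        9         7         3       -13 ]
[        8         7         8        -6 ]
tr(Q) = 6 - 2 + 3 - 6 = 1

The trace of a square matrix is the sum of its diagonal entries.
Diagonal entries of Q: Q[0][0] = 6, Q[1][1] = -2, Q[2][2] = 3, Q[3][3] = -6.
tr(Q) = 6 - 2 + 3 - 6 = 1.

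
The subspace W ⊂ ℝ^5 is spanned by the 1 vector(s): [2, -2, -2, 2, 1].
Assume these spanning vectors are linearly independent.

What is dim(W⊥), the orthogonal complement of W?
dim(W⊥) = 4

For any subspace W of ℝ^n, dim(W) + dim(W⊥) = n (the whole-space dimension).
Here the given 1 vectors are linearly independent, so dim(W) = 1.
Thus dim(W⊥) = n - dim(W) = 5 - 1 = 4.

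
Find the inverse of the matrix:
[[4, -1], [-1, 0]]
[[0, -1], [-1, -4]]

For [[a,b],[c,d]], inverse = (1/det)·[[d,-b],[-c,a]]
det = 4·0 - -1·-1 = -1
Inverse = (1/-1)·[[0, 1], [1, 4]]
        = [[0, -1], [-1, -4]]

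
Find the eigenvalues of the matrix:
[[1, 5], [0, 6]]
λ = 1 and λ = 6

Characteristic equation: det(A - λI) = 0
λ² - (trace)λ + (det) = 0
λ² - (7)λ + (6) = 0
λ² - 7λ + 6 = 0
Solving: λ = 1, 6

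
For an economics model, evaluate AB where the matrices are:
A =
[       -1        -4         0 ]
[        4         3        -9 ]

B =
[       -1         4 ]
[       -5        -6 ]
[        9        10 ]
AB =
[       21        20 ]
[     -100       -92 ]

Matrix multiplication: (AB)[i][j] = sum over k of A[i][k] * B[k][j].
  (AB)[0][0] = (-1)*(-1) + (-4)*(-5) + (0)*(9) = 21
  (AB)[0][1] = (-1)*(4) + (-4)*(-6) + (0)*(10) = 20
  (AB)[1][0] = (4)*(-1) + (3)*(-5) + (-9)*(9) = -100
  (AB)[1][1] = (4)*(4) + (3)*(-6) + (-9)*(10) = -92
AB =
[       21        20 ]
[     -100       -92 ]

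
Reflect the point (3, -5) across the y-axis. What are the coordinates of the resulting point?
(-3, -5)

Reflection across y-axis: (3, -5) → (-3, -5)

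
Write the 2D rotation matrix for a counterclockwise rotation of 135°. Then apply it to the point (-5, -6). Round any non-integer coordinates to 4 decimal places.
R = [[-√2/2, -√2/2], [√2/2, -√2/2]]; R·(-5, -6) = (7.7782, 0.7071)

Rotation matrix formula: R(θ) = [[cos θ, -sin θ], [sin θ, cos θ]]
For θ = 135°:
cos(135°) = -√2/2
sin(135°) = √2/2
R = [[-√2/2, -√2/2], [√2/2, -√2/2]]
Apply to (-5, -6): [-√2/2·-5 + (-√2/2)·-6, √2/2·-5 + -√2/2·-6] = (7.7782, 0.7071)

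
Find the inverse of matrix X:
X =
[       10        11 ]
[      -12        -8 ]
det(X) = 52
X⁻¹ =
[    -2/13    -11/52 ]
[     3/13      5/26 ]

For a 2×2 matrix X = [[a, b], [c, d]] with det(X) ≠ 0, X⁻¹ = (1/det(X)) * [[d, -b], [-c, a]].
det(X) = (10)*(-8) - (11)*(-12) = -80 + 132 = 52.
X⁻¹ = (1/52) * [[-8, -11], [12, 10]].
Dividing each entry by 52 and reducing:
X⁻¹ =
[    -2/13    -11/52 ]
[     3/13      5/26 ]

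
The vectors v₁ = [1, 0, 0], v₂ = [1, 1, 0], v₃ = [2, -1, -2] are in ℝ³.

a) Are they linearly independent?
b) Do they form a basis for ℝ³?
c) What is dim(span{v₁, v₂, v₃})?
Yes independent, yes basis, dim = 3

Stack v₁, v₂, v₃ as rows of a 3×3 matrix.
[[1, 0, 0]; [1, 1, 0]; [2, -1, -2]] is already lower triangular with nonzero diagonal entries (1, 1, -2), so its determinant is the product of the diagonal entries, det = (1)·(1)·(-2) = -2 ≠ 0, and the rows are linearly independent.
Three linearly independent vectors in ℝ³ form a basis for ℝ³, so dim(span{v₁,v₂,v₃}) = 3.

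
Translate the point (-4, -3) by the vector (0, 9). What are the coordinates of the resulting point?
(-4, 6)

Translation by (0, 9):
x' = -4 + 0 = -4
y' = -3 + 9 = 6
Homogeneous matrix: [[1, 0, 0], [0, 1, 9], [0, 0, 1]]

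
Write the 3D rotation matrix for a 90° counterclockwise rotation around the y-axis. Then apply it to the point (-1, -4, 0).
R = [[0, 0, 1], [0, 1, 0], [-1, 0, 0]]; R·(-1, -4, 0) = (0, -4, 1)

Rotation matrix for 90° around y-axis:
cos(90°) = 0, sin(90°) = 1
R = [[0, 0, 1], [0, 1, 0], [-1, 0, 0]]
Apply to (-1, -4, 0): R·[-1, -4, 0]ᵀ = (0, -4, 1)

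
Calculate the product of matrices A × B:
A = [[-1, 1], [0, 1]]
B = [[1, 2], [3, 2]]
[[2, 0], [3, 2]]

Matrix multiplication:
C[0][0] = -1×1 + 1×3 = 2
C[0][1] = -1×2 + 1×2 = 0
C[1][0] = 0×1 + 1×3 = 3
C[1][1] = 0×2 + 1×2 = 2
Result: [[2, 0], [3, 2]]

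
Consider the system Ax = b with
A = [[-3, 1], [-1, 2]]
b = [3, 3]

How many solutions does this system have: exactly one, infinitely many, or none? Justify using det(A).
Exactly one solution

Compute det(A) = (-3)*(2) - (1)*(-1) = -5.
Because det(A) ≠ 0, A is invertible and Ax = b has a unique solution for every b (here x = A⁻¹ b).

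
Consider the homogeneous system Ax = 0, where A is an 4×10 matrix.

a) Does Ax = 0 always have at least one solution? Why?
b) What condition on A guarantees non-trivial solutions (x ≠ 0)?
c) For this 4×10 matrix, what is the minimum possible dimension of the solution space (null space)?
a) Yes, x = 0 is always a solution. b) When A has linearly dependent columns (rank < n). c) Minimum nullity = 6.

a) x = 0 satisfies A·0 = 0, so the zero vector is always a solution.
b) Non-trivial solutions exist iff the columns of A are linearly dependent, equivalently rank(A) < n (the number of columns).
c) By rank-nullity, rank(A) + nullity(A) = n = 10. Since A has only 4 rows, rank(A) ≤ 4, so nullity(A) ≥ 10 - 4 = 6.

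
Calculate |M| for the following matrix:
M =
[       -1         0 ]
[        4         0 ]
det(M) = 0

For a 2×2 matrix [[a, b], [c, d]], det = a*d - b*c.
det(M) = (-1)*(0) - (0)*(4) = 0 - 0 = 0.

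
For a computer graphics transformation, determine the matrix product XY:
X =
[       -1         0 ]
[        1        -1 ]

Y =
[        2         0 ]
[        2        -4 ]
XY =
[       -2         0 ]
[        0         4 ]

Matrix multiplication: (XY)[i][j] = sum over k of X[i][k] * Y[k][j].
  (XY)[0][0] = (-1)*(2) + (0)*(2) = -2
  (XY)[0][1] = (-1)*(0) + (0)*(-4) = 0
  (XY)[1][0] = (1)*(2) + (-1)*(2) = 0
  (XY)[1][1] = (1)*(0) + (-1)*(-4) = 4
XY =
[       -2         0 ]
[        0         4 ]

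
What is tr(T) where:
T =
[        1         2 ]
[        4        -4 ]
tr(T) = 1 - 4 = -3

The trace of a square matrix is the sum of its diagonal entries.
Diagonal entries of T: T[0][0] = 1, T[1][1] = -4.
tr(T) = 1 - 4 = -3.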